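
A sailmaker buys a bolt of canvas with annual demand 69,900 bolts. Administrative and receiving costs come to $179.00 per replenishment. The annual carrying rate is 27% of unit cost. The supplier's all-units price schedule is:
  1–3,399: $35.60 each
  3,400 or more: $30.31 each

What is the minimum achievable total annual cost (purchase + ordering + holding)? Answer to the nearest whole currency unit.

Holding cost per unit per year at price C is H = 0.27·C.
For each price level, check whether its EOQ is feasible; otherwise the best quantity at that price is the breakpoint.
EOQ at $35.60 = 1613.5 (feasible in tier 1): TC = 69,900×$35.60 + (69,900/1613.5)×179 + (1613.5/2)×0.27×$35.60 = $2,503,949.11.
EOQ at $30.31 = 1748.7 < 3400, so use break Q=3400: TC = 69,900×$30.31 + (69,900/3400.0)×179 + (3400.0/2)×0.27×$30.31 = $2,136,261.32.
Lowest total cost among the candidates is at Q = 3400.0.

TC* ≈ $2,136,261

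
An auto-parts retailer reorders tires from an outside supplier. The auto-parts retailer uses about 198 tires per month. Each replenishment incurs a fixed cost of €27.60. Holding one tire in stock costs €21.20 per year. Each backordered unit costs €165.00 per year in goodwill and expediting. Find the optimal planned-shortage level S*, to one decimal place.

S* ≈ 9.5 tires

Annual demand D = 198 × 12 = 2,376.
With planned backorders, Q* = √(2DS/H) · √((H+B)/B).
√(2DS/H) = √(2 × 2,376 × 27.6 / 21.2) = 78.655.
√((H+B)/B) = √((21.2+165)/165) = 1.0623.
Q* ≈ 83.555.
S* = Q* · H/(H+B) = 83.555 × 21.2/186.2 ≈ 9.513.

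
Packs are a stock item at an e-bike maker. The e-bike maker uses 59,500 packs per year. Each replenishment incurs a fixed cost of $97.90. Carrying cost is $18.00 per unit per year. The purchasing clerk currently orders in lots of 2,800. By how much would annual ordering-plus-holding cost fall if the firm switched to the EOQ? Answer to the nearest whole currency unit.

Extra cost ≈ $12,799 per year

EOQ = √(2DS/H) = √(2 × 59,500 × 97.9 / 18) ≈ 804.50.
Cost at Q* = (D/Q*)S + (Q*/2)H = √(2DSH) ≈ $14,481.08.
Cost at Q = 2,800: (59,500/2,800)×97.9 + (2,800/2)×18 = $2,080.38 + $25,200.00 = $27,280.38.
Excess = $27,280.38 − $14,481.08 = $12,799.29.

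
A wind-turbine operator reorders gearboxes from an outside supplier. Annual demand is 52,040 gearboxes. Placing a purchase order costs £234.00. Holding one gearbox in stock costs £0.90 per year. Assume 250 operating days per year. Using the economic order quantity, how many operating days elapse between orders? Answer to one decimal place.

T ≈ 25.0 days

The optimal lot size = √(2DS/H) = √(2 × 52,040 × 234 / 0.9) ≈ 5202.00.
Cycle time = Q*/D × 250 = 5202.00 / 52,040 × 250 ≈ 24.990 days.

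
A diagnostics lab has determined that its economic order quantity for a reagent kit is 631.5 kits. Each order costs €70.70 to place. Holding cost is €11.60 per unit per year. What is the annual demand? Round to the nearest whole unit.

Squaring Q* = √(2DS/H) gives Q*² = 2DS/H.
From Q* = √(2DS/H): D = Q*²H / (2S) = 631.5² × 11.6 / (2 × 70.7) = 32715.630.

D ≈ 32,716 kits per year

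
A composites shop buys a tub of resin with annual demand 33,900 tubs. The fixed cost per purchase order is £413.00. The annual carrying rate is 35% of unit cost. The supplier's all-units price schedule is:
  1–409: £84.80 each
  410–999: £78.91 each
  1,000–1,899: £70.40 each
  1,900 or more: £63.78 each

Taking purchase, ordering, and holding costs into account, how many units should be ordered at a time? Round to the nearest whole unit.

Holding cost per unit per year at price C is H = 0.35·C.
For each price level, check whether its EOQ is feasible; otherwise the best quantity at that price is the breakpoint.
Tier 1 (£84.80): EOQ = 971.3 exceeds tier's upper bound 409, so this tier is dominated.
Tier 2 (£78.91): EOQ = 1006.9 exceeds tier's upper bound 999, so this tier is dominated.
EOQ at £70.40 = 1066.0 (feasible in tier 3): TC = 33,900×£70.40 + (33,900/1066.0)×413 + (1066.0/2)×0.35×£70.40 = £2,412,826.98.
EOQ at £63.78 = 1120.0 < 1900, so use break Q=1900: TC = 33,900×£63.78 + (33,900/1900.0)×413 + (1900.0/2)×0.35×£63.78 = £2,190,717.64.
Lowest total cost is £2,190,717.64 at Q = 1900.0.

Q* ≈ 1,900 tubs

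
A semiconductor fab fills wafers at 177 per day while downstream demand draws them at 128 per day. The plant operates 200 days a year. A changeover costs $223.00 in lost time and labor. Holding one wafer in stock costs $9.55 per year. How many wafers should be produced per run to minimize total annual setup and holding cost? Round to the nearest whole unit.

Q* ≈ 2,078 wafers

Annual demand D = 128 × 200 = 25,600.
Production build-up factor (1 − d/p) = 1 − 128/177 = 0.2768.
Q* = √(2DS / (H(1 − d/p))) = √(2 × 25,600 × 223 / (9.55 × 0.2768)).
= √(11,417,600 / 2.6438) ≈ 2078.138.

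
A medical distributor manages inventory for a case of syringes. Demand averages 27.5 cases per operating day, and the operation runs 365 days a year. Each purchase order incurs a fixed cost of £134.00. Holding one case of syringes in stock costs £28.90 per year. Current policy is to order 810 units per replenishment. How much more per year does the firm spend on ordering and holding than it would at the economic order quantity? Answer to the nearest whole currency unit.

Extra cost ≈ £4,548 per year

Annual demand D = 27.5 × 365 = 10,037.5.
EOQ = √(2DS/H) = √(2 × 10,037.5 × 134 / 28.9) ≈ 305.09.
Cost at Q* = (D/Q*)S + (Q*/2)H = √(2DSH) ≈ £8,817.17.
Cost at Q = 810: (10,037.5/810)×134 + (810/2)×28.9 = £1,660.52 + £11,704.50 = £13,365.02.
Excess = £13,365.02 − £8,817.17 = £4,547.86.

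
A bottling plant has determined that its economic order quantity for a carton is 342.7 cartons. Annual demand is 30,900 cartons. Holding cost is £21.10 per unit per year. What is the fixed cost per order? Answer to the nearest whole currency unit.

The basic EOQ model gives Q* = √(2DS/H); rearrange for the unknown.
From Q* = √(2DS/H): S = Q*²H / (2D) = 342.7² × 21.1 / (2 × 30,900) = 40.0980.

S ≈ £40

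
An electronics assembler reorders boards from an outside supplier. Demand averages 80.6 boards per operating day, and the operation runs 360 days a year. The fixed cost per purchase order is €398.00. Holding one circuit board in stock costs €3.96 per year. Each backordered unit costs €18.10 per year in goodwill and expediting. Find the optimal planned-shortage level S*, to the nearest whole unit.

S* ≈ 479 boards

Annual demand D = 80.6 × 360 = 29,016.
With planned backorders, Q* = √(2DS/H) · √((H+B)/B).
√(2DS/H) = √(2 × 29,016 × 398 / 3.96) = 2415.059.
√((H+B)/B) = √((3.96+18.1)/18.1) = 1.1040.
Q* ≈ 2666.191.
S* = Q* · H/(H+B) = 2666.191 × 3.96/22.06 ≈ 478.609.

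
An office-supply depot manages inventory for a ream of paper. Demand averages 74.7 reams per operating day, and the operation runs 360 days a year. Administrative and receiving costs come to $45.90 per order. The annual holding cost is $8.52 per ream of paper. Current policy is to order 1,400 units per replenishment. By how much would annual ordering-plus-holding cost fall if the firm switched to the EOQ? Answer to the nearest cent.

Extra cost ≈ $2,259.48 per year

Annual demand D = 74.7 × 360 = 26,892.
EOQ = √(2DS/H) = √(2 × 26,892 × 45.9 / 8.52) ≈ 538.29.
Cost at Q* = (D/Q*)S + (Q*/2)H = √(2DSH) ≈ $4,586.20.
Cost at Q = 1,400: (26,892/1,400)×45.9 + (1,400/2)×8.52 = $881.67 + $5,964.00 = $6,845.67.
Excess = $6,845.67 − $4,586.20 = $2,259.48.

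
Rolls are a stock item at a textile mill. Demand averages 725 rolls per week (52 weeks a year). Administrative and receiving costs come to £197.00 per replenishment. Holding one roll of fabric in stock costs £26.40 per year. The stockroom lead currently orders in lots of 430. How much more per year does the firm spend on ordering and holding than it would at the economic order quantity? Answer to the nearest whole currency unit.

Annual demand D = 725 × 52 = 37,700.
EOQ = √(2DS/H) = √(2 × 37,700 × 197 / 26.4) ≈ 750.10.
Cost at Q* = (D/Q*)S + (Q*/2)H = √(2DSH) ≈ £19,802.53.
Cost at Q = 430: (37,700/430)×197 + (430/2)×26.4 = £17,271.86 + £5,676.00 = £22,947.86.
Excess = £22,947.86 − £19,802.53 = £3,145.33.

Extra cost ≈ £3,145 per year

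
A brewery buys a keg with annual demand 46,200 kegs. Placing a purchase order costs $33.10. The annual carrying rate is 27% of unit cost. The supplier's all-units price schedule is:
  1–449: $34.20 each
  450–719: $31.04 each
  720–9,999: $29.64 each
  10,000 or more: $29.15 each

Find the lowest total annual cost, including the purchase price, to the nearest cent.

TC* ≈ $1,374,372.92

Holding cost per unit per year at price C is H = 0.27·C.
Candidates are each tier's EOQ (if it falls in that tier) and each price-break quantity.
Tier 1 ($34.20): EOQ = 575.5 exceeds tier's upper bound 449, so this tier is dominated.
EOQ at $31.04 = 604.1 (feasible in tier 2): TC = 46,200×$31.04 + (46,200/604.1)×33.1 + (604.1/2)×0.27×$31.04 = $1,439,110.82.
EOQ at $29.64 = 618.2 < 720, so use break Q=720: TC = 46,200×$29.64 + (46,200/720.0)×33.1 + (720.0/2)×0.27×$29.64 = $1,374,372.92.
EOQ at $29.15 = 623.4 < 10000, so use break Q=10000: TC = 46,200×$29.15 + (46,200/10000.0)×33.1 + (10000.0/2)×0.27×$29.15 = $1,386,235.42.
Lowest total cost among the candidates is at Q = 720.0.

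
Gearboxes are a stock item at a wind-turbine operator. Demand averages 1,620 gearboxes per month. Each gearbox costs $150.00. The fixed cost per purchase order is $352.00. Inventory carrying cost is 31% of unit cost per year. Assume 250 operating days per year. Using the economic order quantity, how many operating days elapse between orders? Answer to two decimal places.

Annual demand D = 1,620 × 12 = 19,440.
Holding cost H = 0.31 × $150.00 = $46.5000 per unit per year.
EOQ = √(2DS/H) = √(2 × 19,440 × 352 / 46.5) ≈ 542.51.
Cycle time = Q*/D × 250 = 542.51 / 19,440 × 250 ≈ 6.977 days.

T ≈ 6.98 days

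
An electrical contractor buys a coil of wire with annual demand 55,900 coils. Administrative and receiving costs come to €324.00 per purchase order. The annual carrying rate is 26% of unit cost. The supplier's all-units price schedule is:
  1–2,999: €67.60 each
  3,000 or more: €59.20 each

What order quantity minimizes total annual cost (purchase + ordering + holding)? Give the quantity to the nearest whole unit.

Holding cost per unit per year at price C is H = 0.26·C.
For each price level, check whether its EOQ is feasible; otherwise the best quantity at that price is the breakpoint.
EOQ at €67.60 = 1435.6 (feasible in tier 1): TC = 55,900×€67.60 + (55,900/1435.6)×324 + (1435.6/2)×0.26×€67.60 = €3,804,072.10.
EOQ at €59.20 = 1534.1 < 3000, so use break Q=3000: TC = 55,900×€59.20 + (55,900/3000.0)×324 + (3000.0/2)×0.26×€59.20 = €3,338,405.20.
Lowest total cost is €3,338,405.20 at Q = 3000.0.

Q* ≈ 3,000 coils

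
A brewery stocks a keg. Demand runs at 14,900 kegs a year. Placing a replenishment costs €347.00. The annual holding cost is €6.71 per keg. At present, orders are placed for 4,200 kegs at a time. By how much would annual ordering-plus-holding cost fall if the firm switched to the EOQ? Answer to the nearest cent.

Extra cost ≈ €6,992.23 per year

EOQ = √(2DS/H) = √(2 × 14,900 × 347 / 6.71) ≈ 1241.40.
Cost at Q* = (D/Q*)S + (Q*/2)H = √(2DSH) ≈ €8,329.79.
Cost at Q = 4,200: (14,900/4,200)×347 + (4,200/2)×6.71 = €1,231.02 + €14,091.00 = €15,322.02.
Excess = €15,322.02 − €8,329.79 = €6,992.23.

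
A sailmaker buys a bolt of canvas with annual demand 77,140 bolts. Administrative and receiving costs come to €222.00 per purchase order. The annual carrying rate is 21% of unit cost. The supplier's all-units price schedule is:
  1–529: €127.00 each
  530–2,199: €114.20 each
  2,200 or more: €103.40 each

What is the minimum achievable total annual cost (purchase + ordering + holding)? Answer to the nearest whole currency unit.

Holding cost per unit per year at price C is H = 0.21·C.
For each price level, check whether its EOQ is feasible; otherwise the best quantity at that price is the breakpoint.
Tier 1 (€127.00): EOQ = 1133.2 exceeds tier's upper bound 529, so this tier is dominated.
EOQ at €114.20 = 1195.1 (feasible in tier 2): TC = 77,140×€114.20 + (77,140/1195.1)×222 + (1195.1/2)×0.21×€114.20 = €8,838,047.86.
EOQ at €103.40 = 1255.9 < 2200, so use break Q=2200: TC = 77,140×€103.40 + (77,140/2200.0)×222 + (2200.0/2)×0.21×€103.40 = €8,007,945.53.
Lowest total cost among the candidates is at Q = 2200.0.

TC* ≈ €8,007,946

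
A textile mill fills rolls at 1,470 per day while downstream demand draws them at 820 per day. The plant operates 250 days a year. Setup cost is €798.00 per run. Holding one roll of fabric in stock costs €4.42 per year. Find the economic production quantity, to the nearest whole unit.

Annual demand D = 820 × 250 = 205,000.
Production build-up factor (1 − d/p) = 1 − 820/1,470 = 0.4422.
Q* = √(2DS / (H(1 − d/p))) = √(2 × 205,000 × 798 / (4.42 × 0.4422)).
= √(327,180,000 / 1.9544) ≈ 12938.509.

Q* ≈ 12,939 rolls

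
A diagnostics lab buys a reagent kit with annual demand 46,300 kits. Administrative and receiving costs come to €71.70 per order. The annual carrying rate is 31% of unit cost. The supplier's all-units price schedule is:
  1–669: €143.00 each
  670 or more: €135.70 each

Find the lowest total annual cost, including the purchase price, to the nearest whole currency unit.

TC* ≈ €6,301,957

Holding cost per unit per year at price C is H = 0.31·C.
Evaluate total cost at each tier's feasible EOQ or, if the EOQ is below the tier, at the tier's minimum quantity.
EOQ at €143.00 = 387.0 (feasible in tier 1): TC = 46,300×€143.00 + (46,300/387.0)×71.7 + (387.0/2)×0.31×€143.00 = €6,638,055.92.
EOQ at €135.70 = 397.3 < 670, so use break Q=670: TC = 46,300×€135.70 + (46,300/670.0)×71.7 + (670.0/2)×0.31×€135.70 = €6,301,957.24.
Lowest total cost among the candidates is at Q = 670.0.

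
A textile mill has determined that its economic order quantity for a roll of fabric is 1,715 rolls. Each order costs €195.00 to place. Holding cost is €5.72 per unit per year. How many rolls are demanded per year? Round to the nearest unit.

D ≈ 43,138 rolls per year

The basic EOQ model gives Q* = √(2DS/H); rearrange for the unknown.
From Q* = √(2DS/H): D = Q*²H / (2S) = 1,715² × 5.72 / (2 × 195) = 43137.967.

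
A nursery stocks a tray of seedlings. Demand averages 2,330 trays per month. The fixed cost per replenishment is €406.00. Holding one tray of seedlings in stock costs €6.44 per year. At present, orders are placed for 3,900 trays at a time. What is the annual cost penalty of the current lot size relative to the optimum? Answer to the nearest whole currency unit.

Extra cost ≈ €3,377 per year

Annual demand D = 2,330 × 12 = 27,960.
EOQ = √(2DS/H) = √(2 × 27,960 × 406 / 6.44) ≈ 1877.60.
Cost at Q* = (D/Q*)S + (Q*/2)H = √(2DSH) ≈ €12,091.76.
Cost at Q = 3,900: (27,960/3,900)×406 + (3,900/2)×6.44 = €2,910.71 + €12,558.00 = €15,468.71.
Excess = €15,468.71 − €12,091.76 = €3,376.95.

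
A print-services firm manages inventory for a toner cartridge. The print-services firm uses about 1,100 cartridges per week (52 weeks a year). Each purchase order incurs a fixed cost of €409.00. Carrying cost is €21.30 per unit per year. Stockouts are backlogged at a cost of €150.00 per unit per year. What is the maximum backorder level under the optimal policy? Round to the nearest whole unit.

Annual demand D = 1,100 × 52 = 57,200.
With planned backorders, Q* = √(2DS/H) · √((H+B)/B).
√(2DS/H) = √(2 × 57,200 × 409 / 21.3) = 1482.125.
√((H+B)/B) = √((21.3+150)/150) = 1.0686.
Q* ≈ 1583.864.
S* = Q* · H/(H+B) = 1583.864 × 21.3/171.3 ≈ 196.943.

S* ≈ 197 cartridges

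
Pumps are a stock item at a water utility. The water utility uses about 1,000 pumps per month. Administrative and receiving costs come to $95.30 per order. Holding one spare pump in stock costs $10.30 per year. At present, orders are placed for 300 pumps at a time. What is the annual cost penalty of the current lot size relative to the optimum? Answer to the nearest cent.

Extra cost ≈ $503.33 per year

Annual demand D = 1,000 × 12 = 12,000.
EOQ = √(2DS/H) = √(2 × 12,000 × 95.3 / 10.3) ≈ 471.23.
Cost at Q* = (D/Q*)S + (Q*/2)H = √(2DSH) ≈ $4,853.67.
Cost at Q = 300: (12,000/300)×95.3 + (300/2)×10.3 = $3,812.00 + $1,545.00 = $5,357.00.
Excess = $5,357.00 − $4,853.67 = $503.33.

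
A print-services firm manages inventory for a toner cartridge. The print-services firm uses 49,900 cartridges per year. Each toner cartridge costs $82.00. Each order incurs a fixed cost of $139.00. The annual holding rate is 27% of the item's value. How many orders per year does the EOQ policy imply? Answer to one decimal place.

N ≈ 63.0 orders per year

Holding cost H = 0.27 × $82.00 = $22.1400 per unit per year.
Q* = √(2DS/H) = √(2 × 49,900 × 139 / 22.14) ≈ 791.56.
Orders per year = D / Q* = 49,900 / 791.56 ≈ 63.040.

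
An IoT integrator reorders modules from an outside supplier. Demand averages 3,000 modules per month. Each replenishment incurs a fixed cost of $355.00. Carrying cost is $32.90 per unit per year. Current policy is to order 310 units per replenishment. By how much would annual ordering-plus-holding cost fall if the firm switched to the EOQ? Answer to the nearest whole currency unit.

Annual demand D = 3,000 × 12 = 36,000.
EOQ = √(2DS/H) = √(2 × 36,000 × 355 / 32.9) ≈ 881.42.
Cost at Q* = (D/Q*)S + (Q*/2)H = √(2DSH) ≈ $28,998.69.
Cost at Q = 310: (36,000/310)×355 + (310/2)×32.9 = $41,225.81 + $5,099.50 = $46,325.31.
Excess = $46,325.31 − $28,998.69 = $17,326.62.

Extra cost ≈ $17,327 per year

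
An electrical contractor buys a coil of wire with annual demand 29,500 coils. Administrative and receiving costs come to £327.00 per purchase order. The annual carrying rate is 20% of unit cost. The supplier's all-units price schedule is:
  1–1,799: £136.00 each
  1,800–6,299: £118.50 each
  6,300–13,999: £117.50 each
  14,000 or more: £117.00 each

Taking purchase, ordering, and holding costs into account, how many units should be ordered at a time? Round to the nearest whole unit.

Q* ≈ 1,800 coils

Holding cost per unit per year at price C is H = 0.20·C.
Evaluate total cost at each tier's feasible EOQ or, if the EOQ is below the tier, at the tier's minimum quantity.
EOQ at £136.00 = 842.2 (feasible in tier 1): TC = 29,500×£136.00 + (29,500/842.2)×327 + (842.2/2)×0.20×£136.00 = £4,034,907.85.
EOQ at £118.50 = 902.2 < 1800, so use break Q=1800: TC = 29,500×£118.50 + (29,500/1800.0)×327 + (1800.0/2)×0.20×£118.50 = £3,522,439.17.
EOQ at £117.50 = 906.1 < 6300, so use break Q=6300: TC = 29,500×£117.50 + (29,500/6300.0)×327 + (6300.0/2)×0.20×£117.50 = £3,541,806.19.
EOQ at £117.00 = 908.0 < 14000, so use break Q=14000: TC = 29,500×£117.00 + (29,500/14000.0)×327 + (14000.0/2)×0.20×£117.00 = £3,615,989.04.
Lowest total cost is £3,522,439.17 at Q = 1800.0.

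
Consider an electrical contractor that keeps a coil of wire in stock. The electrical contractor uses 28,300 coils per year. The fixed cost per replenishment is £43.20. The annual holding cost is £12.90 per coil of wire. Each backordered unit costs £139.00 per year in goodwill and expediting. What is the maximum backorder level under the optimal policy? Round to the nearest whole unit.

S* ≈ 39 coils

With planned backorders, Q* = √(2DS/H) · √((H+B)/B).
√(2DS/H) = √(2 × 28,300 × 43.2 / 12.9) = 435.367.
√((H+B)/B) = √((12.9+139)/139) = 1.0454.
Q* ≈ 455.121.
S* = Q* · H/(H+B) = 455.121 × 12.9/151.9 ≈ 38.651.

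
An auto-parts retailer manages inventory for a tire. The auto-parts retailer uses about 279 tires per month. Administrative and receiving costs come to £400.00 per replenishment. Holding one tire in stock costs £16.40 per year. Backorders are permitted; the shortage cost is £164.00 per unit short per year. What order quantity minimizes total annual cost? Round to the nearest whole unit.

Annual demand D = 279 × 12 = 3,348.
With planned backorders, Q* = √(2DS/H) · √((H+B)/B).
√(2DS/H) = √(2 × 3,348 × 400 / 16.4) = 404.125.
√((H+B)/B) = √((16.4+164)/164) = 1.0488.
Q* ≈ 423.850.

Q* ≈ 424 tires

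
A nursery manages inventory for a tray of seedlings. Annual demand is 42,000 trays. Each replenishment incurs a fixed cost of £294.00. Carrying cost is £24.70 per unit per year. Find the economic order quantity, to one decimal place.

Q* ≈ 999.9 trays

EOQ = √(2DS / H) = √(2 × 42,000 × 294 / 24.7).
= √(24,696,000 / 24.7) = √999,838.0567 ≈ 999.919.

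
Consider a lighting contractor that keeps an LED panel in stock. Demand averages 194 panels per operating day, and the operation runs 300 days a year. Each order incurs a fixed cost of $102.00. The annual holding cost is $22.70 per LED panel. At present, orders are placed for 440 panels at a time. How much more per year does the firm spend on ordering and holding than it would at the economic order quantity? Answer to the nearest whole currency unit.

Extra cost ≈ $2,069 per year

Annual demand D = 194 × 300 = 58,200.
EOQ = √(2DS/H) = √(2 × 58,200 × 102 / 22.7) ≈ 723.21.
Cost at Q* = (D/Q*)S + (Q*/2)H = √(2DSH) ≈ $16,416.84.
Cost at Q = 440: (58,200/440)×102 + (440/2)×22.7 = $13,491.82 + $4,994.00 = $18,485.82.
Excess = $18,485.82 − $16,416.84 = $2,068.98.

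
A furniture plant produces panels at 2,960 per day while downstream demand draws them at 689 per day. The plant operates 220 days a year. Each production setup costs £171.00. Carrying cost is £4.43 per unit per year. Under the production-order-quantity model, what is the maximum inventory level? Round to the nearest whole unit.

Annual demand D = 689 × 220 = 151,580.
Production build-up factor (1 − d/p) = 1 − 689/2,960 = 0.7672.
Q* = √(2DS / (H(1 − d/p))) = √(2 × 151,580 × 171 / (4.43 × 0.7672)).
= √(51,840,360 / 3.3988) ≈ 3905.435.
Maximum inventory = Q*(1 − d/p) = 3905.435 × 0.7672 ≈ 2996.366.

I_max ≈ 2,996 panels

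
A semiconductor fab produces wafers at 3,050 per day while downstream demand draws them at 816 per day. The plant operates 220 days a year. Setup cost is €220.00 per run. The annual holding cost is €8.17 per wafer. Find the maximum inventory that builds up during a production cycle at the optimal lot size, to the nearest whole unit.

I_max ≈ 2,661 wafers

Annual demand D = 816 × 220 = 179,520.
Production build-up factor (1 − d/p) = 1 − 816/3,050 = 0.7325.
Q* = √(2DS / (H(1 − d/p))) = √(2 × 179,520 × 220 / (8.17 × 0.7325)).
= √(78,988,800 / 5.9842) ≈ 3633.123.
Maximum inventory = Q*(1 − d/p) = 3633.123 × 0.7325 ≈ 2661.113.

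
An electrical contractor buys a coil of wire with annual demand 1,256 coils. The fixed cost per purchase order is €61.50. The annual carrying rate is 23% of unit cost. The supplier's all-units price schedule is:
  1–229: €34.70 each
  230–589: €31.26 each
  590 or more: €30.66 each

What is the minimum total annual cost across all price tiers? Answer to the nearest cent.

TC* ≈ €40,425.23

Holding cost per unit per year at price C is H = 0.23·C.
Candidates are each tier's EOQ (if it falls in that tier) and each price-break quantity.
EOQ at €34.70 = 139.1 (feasible in tier 1): TC = 1,256×€34.70 + (1,256/139.1)×61.5 + (139.1/2)×0.23×€34.70 = €44,693.59.
EOQ at €31.26 = 146.6 < 230, so use break Q=230: TC = 1,256×€31.26 + (1,256/230.0)×61.5 + (230.0/2)×0.23×€31.26 = €40,425.23.
EOQ at €30.66 = 148.0 < 590, so use break Q=590: TC = 1,256×€30.66 + (1,256/590.0)×61.5 + (590.0/2)×0.23×€30.66 = €40,720.16.
Lowest total cost among the candidates is at Q = 230.0.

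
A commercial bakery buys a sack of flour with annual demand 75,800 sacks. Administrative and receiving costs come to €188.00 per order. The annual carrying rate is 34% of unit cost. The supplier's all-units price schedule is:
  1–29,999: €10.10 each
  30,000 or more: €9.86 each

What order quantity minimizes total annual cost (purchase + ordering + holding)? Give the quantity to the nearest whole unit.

Holding cost per unit per year at price C is H = 0.34·C.
Evaluate total cost at each tier's feasible EOQ or, if the EOQ is below the tier, at the tier's minimum quantity.
EOQ at €10.10 = 2880.9 (feasible in tier 1): TC = 75,800×€10.10 + (75,800/2880.9)×188 + (2880.9/2)×0.34×€10.10 = €775,473.02.
EOQ at €9.86 = 2915.8 < 30000, so use break Q=30000: TC = 75,800×€9.86 + (75,800/30000.0)×188 + (30000.0/2)×0.34×€9.86 = €798,149.01.
Lowest total cost is €775,473.02 at Q = 2880.9.

Q* ≈ 2,881 sacks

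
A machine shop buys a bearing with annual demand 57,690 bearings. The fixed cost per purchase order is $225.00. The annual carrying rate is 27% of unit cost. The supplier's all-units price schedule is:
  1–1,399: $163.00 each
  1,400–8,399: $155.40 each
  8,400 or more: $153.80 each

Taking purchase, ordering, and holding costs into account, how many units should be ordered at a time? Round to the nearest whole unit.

Holding cost per unit per year at price C is H = 0.27·C.
For each price level, check whether its EOQ is feasible; otherwise the best quantity at that price is the breakpoint.
EOQ at $163.00 = 768.0 (feasible in tier 1): TC = 57,690×$163.00 + (57,690/768.0)×225 + (768.0/2)×0.27×$163.00 = $9,437,271.21.
EOQ at $155.40 = 786.6 < 1400, so use break Q=1400: TC = 57,690×$155.40 + (57,690/1400.0)×225 + (1400.0/2)×0.27×$155.40 = $9,003,668.21.
EOQ at $153.80 = 790.7 < 8400, so use break Q=8400: TC = 57,690×$153.80 + (57,690/8400.0)×225 + (8400.0/2)×0.27×$153.80 = $9,048,676.47.
Lowest total cost is $9,003,668.21 at Q = 1400.0.

Q* ≈ 1,400 bearings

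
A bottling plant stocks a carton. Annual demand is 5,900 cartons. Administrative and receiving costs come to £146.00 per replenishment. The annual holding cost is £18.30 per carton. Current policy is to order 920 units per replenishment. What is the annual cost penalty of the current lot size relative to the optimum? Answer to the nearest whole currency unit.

EOQ = √(2DS/H) = √(2 × 5,900 × 146 / 18.3) ≈ 306.83.
Cost at Q* = (D/Q*)S + (Q*/2)H = √(2DSH) ≈ £5,614.91.
Cost at Q = 920: (5,900/920)×146 + (920/2)×18.3 = £936.30 + £8,418.00 = £9,354.30.
Excess = £9,354.30 − £5,614.91 = £3,739.39.

Extra cost ≈ £3,739 per year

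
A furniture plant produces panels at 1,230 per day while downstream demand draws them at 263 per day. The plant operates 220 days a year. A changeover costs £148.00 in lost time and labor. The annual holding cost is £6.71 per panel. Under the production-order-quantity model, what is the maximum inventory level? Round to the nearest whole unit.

I_max ≈ 1,417 panels

Annual demand D = 263 × 220 = 57,860.
Production build-up factor (1 − d/p) = 1 − 263/1,230 = 0.7862.
Q* = √(2DS / (H(1 − d/p))) = √(2 × 57,860 × 148 / (6.71 × 0.7862)).
= √(17,126,560 / 5.2753) ≈ 1801.827.
Maximum inventory = Q*(1 − d/p) = 1801.827 × 0.7862 ≈ 1416.558.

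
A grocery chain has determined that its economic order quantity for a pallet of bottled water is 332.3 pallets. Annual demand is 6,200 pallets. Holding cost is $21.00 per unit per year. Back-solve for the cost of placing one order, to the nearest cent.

Invert the EOQ relation Q*² = 2DS/H.
From Q* = √(2DS/H): S = Q*²H / (2D) = 332.3² × 21 / (2 × 6,200) = 187.0072.

S ≈ $187.01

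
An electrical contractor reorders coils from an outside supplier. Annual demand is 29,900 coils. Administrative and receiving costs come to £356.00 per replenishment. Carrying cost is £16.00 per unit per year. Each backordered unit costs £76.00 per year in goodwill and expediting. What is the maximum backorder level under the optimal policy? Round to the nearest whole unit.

S* ≈ 221 coils

With planned backorders, Q* = √(2DS/H) · √((H+B)/B).
√(2DS/H) = √(2 × 29,900 × 356 / 16) = 1153.495.
√((H+B)/B) = √((16+76)/76) = 1.1002.
Q* ≈ 1269.120.
S* = Q* · H/(H+B) = 1269.120 × 16/92 ≈ 220.717.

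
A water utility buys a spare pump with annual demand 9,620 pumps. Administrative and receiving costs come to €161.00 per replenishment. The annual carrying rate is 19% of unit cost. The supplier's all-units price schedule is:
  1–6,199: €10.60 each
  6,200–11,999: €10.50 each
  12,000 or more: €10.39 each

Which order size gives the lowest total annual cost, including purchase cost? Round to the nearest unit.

Holding cost per unit per year at price C is H = 0.19·C.
Candidates are each tier's EOQ (if it falls in that tier) and each price-break quantity.
EOQ at €10.60 = 1240.2 (feasible in tier 1): TC = 9,620×€10.60 + (9,620/1240.2)×161 + (1240.2/2)×0.19×€10.60 = €104,469.73.
EOQ at €10.50 = 1246.1 < 6200, so use break Q=6200: TC = 9,620×€10.50 + (9,620/6200.0)×161 + (6200.0/2)×0.19×€10.50 = €107,444.31.
EOQ at €10.39 = 1252.7 < 12000, so use break Q=12000: TC = 9,620×€10.39 + (9,620/12000.0)×161 + (12000.0/2)×0.19×€10.39 = €111,925.47.
Lowest total cost is €104,469.73 at Q = 1240.2.

Q* ≈ 1,240 pumps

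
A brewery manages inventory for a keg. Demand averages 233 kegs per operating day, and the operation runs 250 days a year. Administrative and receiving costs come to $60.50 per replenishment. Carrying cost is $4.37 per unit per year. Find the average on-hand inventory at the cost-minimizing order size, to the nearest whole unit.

Average inventory ≈ 635 kegs

Annual demand D = 233 × 250 = 58,250.
The optimal lot size = √(2DS/H) = √(2 × 58,250 × 60.5 / 4.37) ≈ 1269.99.
Average inventory = Q*/2 ≈ 1269.99 / 2 = 634.994.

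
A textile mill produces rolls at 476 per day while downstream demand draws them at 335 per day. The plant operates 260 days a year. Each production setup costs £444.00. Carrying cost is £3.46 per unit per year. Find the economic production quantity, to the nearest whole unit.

Annual demand D = 335 × 260 = 87,100.
Production build-up factor (1 − d/p) = 1 − 335/476 = 0.2962.
Q* = √(2DS / (H(1 − d/p))) = √(2 × 87,100 × 444 / (3.46 × 0.2962)).
= √(77,344,800 / 1.0249) ≈ 8687.032.

Q* ≈ 8,687 rolls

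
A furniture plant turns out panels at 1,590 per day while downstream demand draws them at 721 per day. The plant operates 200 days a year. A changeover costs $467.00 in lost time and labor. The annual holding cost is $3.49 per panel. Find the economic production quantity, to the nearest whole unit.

Q* ≈ 8,403 panels

Annual demand D = 721 × 200 = 144,200.
Production build-up factor (1 − d/p) = 1 − 721/1,590 = 0.5465.
Q* = √(2DS / (H(1 − d/p))) = √(2 × 144,200 × 467 / (3.49 × 0.5465)).
= √(134,682,800 / 1.9074) ≈ 8402.955.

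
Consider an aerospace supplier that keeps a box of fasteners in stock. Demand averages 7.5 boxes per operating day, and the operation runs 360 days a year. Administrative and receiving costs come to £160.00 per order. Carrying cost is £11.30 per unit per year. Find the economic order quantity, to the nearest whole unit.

Q* ≈ 277 boxes

Annual demand D = 7.5 × 360 = 2,700.
EOQ = √(2DS / H) = √(2 × 2,700 × 160 / 11.3).
= √(864,000 / 11.3) = √76,460.177 ≈ 276.514.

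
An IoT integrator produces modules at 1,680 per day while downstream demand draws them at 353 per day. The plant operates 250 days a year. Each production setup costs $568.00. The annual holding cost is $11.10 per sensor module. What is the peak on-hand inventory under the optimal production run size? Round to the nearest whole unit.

I_max ≈ 2,671 modules

Annual demand D = 353 × 250 = 88,250.
Production build-up factor (1 − d/p) = 1 − 353/1,680 = 0.7899.
Q* = √(2DS / (H(1 − d/p))) = √(2 × 88,250 × 568 / (11.1 × 0.7899)).
= √(100,252,000 / 8.7677) ≈ 3381.460.
Maximum inventory = Q*(1 − d/p) = 3381.460 × 0.7899 ≈ 2670.951.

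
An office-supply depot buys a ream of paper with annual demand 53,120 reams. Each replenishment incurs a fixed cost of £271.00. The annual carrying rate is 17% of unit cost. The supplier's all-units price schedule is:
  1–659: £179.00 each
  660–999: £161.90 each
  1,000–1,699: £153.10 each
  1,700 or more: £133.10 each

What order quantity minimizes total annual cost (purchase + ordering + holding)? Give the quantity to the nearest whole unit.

Q* ≈ 1,700 reams

Holding cost per unit per year at price C is H = 0.17·C.
Candidates are each tier's EOQ (if it falls in that tier) and each price-break quantity.
Tier 1 (£179.00): EOQ = 972.7 exceeds tier's upper bound 659, so this tier is dominated.
Tier 2 (£161.90): EOQ = 1022.8 exceeds tier's upper bound 999, so this tier is dominated.
EOQ at £153.10 = 1051.8 (feasible in tier 3): TC = 53,120×£153.10 + (53,120/1051.8)×271 + (1051.8/2)×0.17×£153.10 = £8,160,046.16.
EOQ at £133.10 = 1128.0 < 1700, so use break Q=1700: TC = 53,120×£133.10 + (53,120/1700.0)×271 + (1700.0/2)×0.17×£133.10 = £7,097,972.90.
Lowest total cost is £7,097,972.90 at Q = 1700.0.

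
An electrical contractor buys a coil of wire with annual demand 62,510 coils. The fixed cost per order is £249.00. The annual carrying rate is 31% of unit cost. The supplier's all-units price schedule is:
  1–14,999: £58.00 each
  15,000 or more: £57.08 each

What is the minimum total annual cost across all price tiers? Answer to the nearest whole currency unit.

Holding cost per unit per year at price C is H = 0.31·C.
Candidates are each tier's EOQ (if it falls in that tier) and each price-break quantity.
EOQ at £58.00 = 1315.8 (feasible in tier 1): TC = 62,510×£58.00 + (62,510/1315.8)×249 + (1315.8/2)×0.31×£58.00 = £3,649,238.34.
EOQ at £57.08 = 1326.4 < 15000, so use break Q=15000: TC = 62,510×£57.08 + (62,510/15000.0)×249 + (15000.0/2)×0.31×£57.08 = £3,701,819.47.
Lowest total cost among the candidates is at Q = 1315.8.

TC* ≈ £3,649,238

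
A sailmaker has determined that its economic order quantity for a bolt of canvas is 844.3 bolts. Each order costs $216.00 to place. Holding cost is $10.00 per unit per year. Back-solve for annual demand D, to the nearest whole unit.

The basic EOQ model gives Q* = √(2DS/H); rearrange for the unknown.
From Q* = √(2DS/H): D = Q*²H / (2S) = 844.3² × 10 / (2 × 216) = 16500.984.

D ≈ 16,501 bolts per year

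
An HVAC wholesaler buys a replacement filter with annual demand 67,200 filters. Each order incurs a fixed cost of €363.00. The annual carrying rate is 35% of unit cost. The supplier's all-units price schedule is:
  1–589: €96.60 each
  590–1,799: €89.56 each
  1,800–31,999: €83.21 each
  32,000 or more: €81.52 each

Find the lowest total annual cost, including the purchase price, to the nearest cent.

Holding cost per unit per year at price C is H = 0.35·C.
Candidates are each tier's EOQ (if it falls in that tier) and each price-break quantity.
Tier 1 (€96.60): EOQ = 1201.2 exceeds tier's upper bound 589, so this tier is dominated.
EOQ at €89.56 = 1247.6 (feasible in tier 2): TC = 67,200×€89.56 + (67,200/1247.6)×363 + (1247.6/2)×0.35×€89.56 = €6,057,538.06.
EOQ at €83.21 = 1294.3 < 1800, so use break Q=1800: TC = 67,200×€83.21 + (67,200/1800.0)×363 + (1800.0/2)×0.35×€83.21 = €5,631,475.15.
EOQ at €81.52 = 1307.6 < 32000, so use break Q=32000: TC = 67,200×€81.52 + (67,200/32000.0)×363 + (32000.0/2)×0.35×€81.52 = €5,935,418.30.
Lowest total cost among the candidates is at Q = 1800.0.

TC* ≈ €5,631,475.15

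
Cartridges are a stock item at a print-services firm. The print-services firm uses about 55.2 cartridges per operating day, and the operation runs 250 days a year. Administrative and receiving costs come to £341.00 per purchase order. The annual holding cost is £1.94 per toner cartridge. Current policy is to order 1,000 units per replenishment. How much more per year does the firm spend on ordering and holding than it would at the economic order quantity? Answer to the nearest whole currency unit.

Annual demand D = 55.2 × 250 = 13,800.
EOQ = √(2DS/H) = √(2 × 13,800 × 341 / 1.94) ≈ 2202.58.
Cost at Q* = (D/Q*)S + (Q*/2)H = √(2DSH) ≈ £4,273.00.
Cost at Q = 1,000: (13,800/1,000)×341 + (1,000/2)×1.94 = £4,705.80 + £970.00 = £5,675.80.
Excess = £5,675.80 − £4,273.00 = £1,402.80.

Extra cost ≈ £1,403 per year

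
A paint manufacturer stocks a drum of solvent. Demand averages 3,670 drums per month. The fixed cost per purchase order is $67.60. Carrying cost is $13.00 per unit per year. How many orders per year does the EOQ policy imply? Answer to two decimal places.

N ≈ 65.07 orders per year

Annual demand D = 3,670 × 12 = 44,040.
EOQ = √(2DS/H) = √(2 × 44,040 × 67.6 / 13) ≈ 676.77.
Orders per year = D / Q* = 44,040 / 676.77 ≈ 65.074.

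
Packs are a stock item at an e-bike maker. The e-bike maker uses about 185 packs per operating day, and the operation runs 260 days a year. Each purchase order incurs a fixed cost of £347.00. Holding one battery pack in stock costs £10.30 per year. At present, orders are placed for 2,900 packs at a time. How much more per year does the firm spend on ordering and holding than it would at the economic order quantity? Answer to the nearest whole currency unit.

Annual demand D = 185 × 260 = 48,100.
EOQ = √(2DS/H) = √(2 × 48,100 × 347 / 10.3) ≈ 1800.25.
Cost at Q* = (D/Q*)S + (Q*/2)H = √(2DSH) ≈ £18,542.61.
Cost at Q = 2,900: (48,100/2,900)×347 + (2,900/2)×10.3 = £5,755.41 + £14,935.00 = £20,690.41.
Excess = £20,690.41 − £18,542.61 = £2,147.80.

Extra cost ≈ £2,148 per year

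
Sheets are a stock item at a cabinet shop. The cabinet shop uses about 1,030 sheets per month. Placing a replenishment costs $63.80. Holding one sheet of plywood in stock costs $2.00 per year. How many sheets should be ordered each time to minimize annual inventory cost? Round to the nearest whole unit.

Q* ≈ 888 sheets

Annual demand D = 1,030 × 12 = 12,360.
EOQ = √(2DS / H) = √(2 × 12,360 × 63.8 / 2).
= √(1,577,136 / 2) = √788,568 ≈ 888.014.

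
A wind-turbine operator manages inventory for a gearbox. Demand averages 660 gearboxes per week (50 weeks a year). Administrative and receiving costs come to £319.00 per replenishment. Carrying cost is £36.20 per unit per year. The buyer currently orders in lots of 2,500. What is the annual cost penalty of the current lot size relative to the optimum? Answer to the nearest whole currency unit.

Annual demand D = 660 × 50 = 33,000.
EOQ = √(2DS/H) = √(2 × 33,000 × 319 / 36.2) ≈ 762.63.
Cost at Q* = (D/Q*)S + (Q*/2)H = √(2DSH) ≈ £27,607.15.
Cost at Q = 2,500: (33,000/2,500)×319 + (2,500/2)×36.2 = £4,210.80 + £45,250.00 = £49,460.80.
Excess = £49,460.80 − £27,607.15 = £21,853.65.

Extra cost ≈ £21,854 per year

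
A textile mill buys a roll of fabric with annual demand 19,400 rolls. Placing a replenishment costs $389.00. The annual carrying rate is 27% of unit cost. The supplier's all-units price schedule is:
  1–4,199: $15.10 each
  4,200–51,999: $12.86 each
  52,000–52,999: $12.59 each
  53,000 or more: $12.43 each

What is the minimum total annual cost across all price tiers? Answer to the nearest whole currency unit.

Holding cost per unit per year at price C is H = 0.27·C.
Evaluate total cost at each tier's feasible EOQ or, if the EOQ is below the tier, at the tier's minimum quantity.
EOQ at $15.10 = 1924.1 (feasible in tier 1): TC = 19,400×$15.10 + (19,400/1924.1)×389 + (1924.1/2)×0.27×$15.10 = $300,784.42.
EOQ at $12.86 = 2084.9 < 4200, so use break Q=4200: TC = 19,400×$12.86 + (19,400/4200.0)×389 + (4200.0/2)×0.27×$12.86 = $258,572.43.
EOQ at $12.59 = 2107.2 < 52000, so use break Q=52000: TC = 19,400×$12.59 + (19,400/52000.0)×389 + (52000.0/2)×0.27×$12.59 = $332,772.93.
EOQ at $12.43 = 2120.7 < 53000, so use break Q=53000: TC = 19,400×$12.43 + (19,400/53000.0)×389 + (53000.0/2)×0.27×$12.43 = $330,221.04.
Lowest total cost among the candidates is at Q = 4200.0.

TC* ≈ $258,572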